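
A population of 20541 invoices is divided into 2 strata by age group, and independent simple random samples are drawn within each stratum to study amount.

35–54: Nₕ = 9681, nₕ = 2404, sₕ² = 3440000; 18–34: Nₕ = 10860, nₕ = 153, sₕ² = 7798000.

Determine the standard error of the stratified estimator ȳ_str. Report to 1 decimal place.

Var(ȳ_str) = Σₕ Wₕ²(1 − fₕ)sₕ²/nₕ with Wₕ = Nₕ/N, N = 20541.
35–54: Wₕ = 0.47130130; term = 0.47130130²·(1 − 0.24832145)·3440000/2404 = 238.9205.
18–34: Wₕ = 0.52869870; term = 0.52869870²·(1 − 0.01408840)·7798000/153 = 14045.793.
Sum = 14284.714.
SE = √(14284.714) = 119.5.

119.5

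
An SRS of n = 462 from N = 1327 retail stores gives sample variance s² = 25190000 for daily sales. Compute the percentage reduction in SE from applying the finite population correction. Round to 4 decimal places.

19.2630

f = n/N = 462/1327 = 0.34815373.
SE_no-fpc = √(s²/n) = 233.50334; SE_fpc = √((1−f)s²/n) = 188.52358.
Ratio = √(1−f) = 0.80736997. Reduction = 100·(1 − 0.80736997) = 19.2630%.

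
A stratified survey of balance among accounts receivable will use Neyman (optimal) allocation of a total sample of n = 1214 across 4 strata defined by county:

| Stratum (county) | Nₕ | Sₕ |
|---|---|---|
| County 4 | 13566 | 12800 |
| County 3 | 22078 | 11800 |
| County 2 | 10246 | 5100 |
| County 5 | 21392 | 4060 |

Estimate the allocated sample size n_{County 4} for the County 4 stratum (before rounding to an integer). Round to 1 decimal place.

367.7

Neyman allocation: nₕ = n·NₕSₕ / Σⱼ NⱼSⱼ.
Σ NⱼSⱼ = 13566·12800 + 22078·11800 + 10246·5100 + 21392·4060 = 5.7327132 × 10^8.
n_{County 4} = 1214·13566·12800 / (5.7327132 × 10^8) = 367.7.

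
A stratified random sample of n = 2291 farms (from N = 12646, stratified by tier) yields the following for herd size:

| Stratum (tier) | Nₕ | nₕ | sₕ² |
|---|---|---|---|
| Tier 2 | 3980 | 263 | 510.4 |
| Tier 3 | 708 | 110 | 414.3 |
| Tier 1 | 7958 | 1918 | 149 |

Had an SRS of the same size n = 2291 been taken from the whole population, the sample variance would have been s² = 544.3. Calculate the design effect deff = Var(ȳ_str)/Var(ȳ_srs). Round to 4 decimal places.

Var(ȳ_str) = Σ Wₕ²(1−fₕ)sₕ²/nₕ with Wₕ = Nₕ/12646:
  Tier 2: (3980/12646)²·(1−263/3980)·510.4/263 = 0.17952469
  Tier 3: (708/12646)²·(1−110/708)·414.3/110 = 0.0099712668
  Tier 1: (7958/12646)²·(1−1918/7958)·149/1918 = 0.02334921
  → Var(ȳ_str) = 0.21284517.
Var(ȳ_srs) = (1 − 2291/12646)·544.3/2291 = 0.19454056.
deff = 0.21284517 / 0.19454056 = 1.0941.

1.0941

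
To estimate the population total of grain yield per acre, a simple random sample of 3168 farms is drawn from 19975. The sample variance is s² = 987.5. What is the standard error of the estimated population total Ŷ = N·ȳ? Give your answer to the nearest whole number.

Var(Ŷ) = N²·Var(ȳ) = N²·(1 − n/N)·s²/n.
f = 3168/19975 = 0.15859825; Var(ȳ) = 0.84140175·987.5/3168 = 0.26227406.
Var(Ŷ) = 19975² · 0.26227406 = 1.0464751 × 10^8.
SE(Ŷ) = √(1.0464751 × 10^8) = 10230.

10230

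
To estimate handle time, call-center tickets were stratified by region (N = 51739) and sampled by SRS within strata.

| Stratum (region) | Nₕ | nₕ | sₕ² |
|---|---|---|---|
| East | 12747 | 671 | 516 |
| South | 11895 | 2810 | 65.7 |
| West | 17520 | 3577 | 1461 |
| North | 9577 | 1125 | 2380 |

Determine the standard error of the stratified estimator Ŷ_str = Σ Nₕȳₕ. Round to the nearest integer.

19797

Var(Ŷ_str) = Σₕ Nₕ²(1 − fₕ)sₕ²/nₕ.
East: 12747²·(1 − 671/12747)·516/671 = 1.1837453 × 10^8.
South: 11895²·(1 − 2810/11895)·65.7/2810 = 2.5266694 × 10^6.
West: 17520²·(1 − 3577/17520)·1461/3577 = 9.977497 × 10^7.
North: 9577²·(1 − 1125/9577)·2380/1125 = 1.7124323 × 10^8.
Sum = 3.919194 × 10^8.
SE = √(3.919194 × 10^8) = 19797.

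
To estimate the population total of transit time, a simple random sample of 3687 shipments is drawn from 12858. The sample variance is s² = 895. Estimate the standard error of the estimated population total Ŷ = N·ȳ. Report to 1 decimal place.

5350.2

Var(Ŷ) = N²·Var(ȳ) = N²·(1 − n/N)·s²/n.
f = 3687/12858 = 0.28674755; Var(ȳ) = 0.71325245·895/3687 = 0.17313831.
Var(Ŷ) = 12858² · 0.17313831 = 2.8624639 × 10^7.
SE(Ŷ) = √(2.8624639 × 10^7) = 5350.2.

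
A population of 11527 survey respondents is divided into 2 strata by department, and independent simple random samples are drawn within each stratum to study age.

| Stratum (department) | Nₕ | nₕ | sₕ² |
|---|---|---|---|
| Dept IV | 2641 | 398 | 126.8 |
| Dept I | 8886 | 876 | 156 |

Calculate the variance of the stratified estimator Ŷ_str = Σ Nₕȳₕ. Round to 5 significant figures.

1.4563 × 10^7

Var(Ŷ_str) = Σₕ Nₕ²(1 − fₕ)sₕ²/nₕ.
Dept IV: 2641²·(1 − 398/2641)·126.8/398 = 1.8872692 × 10^6.
Dept I: 8886²·(1 − 876/8886)·156/876 = 1.2675331 × 10^7.
Sum = 1.45626 × 10^7.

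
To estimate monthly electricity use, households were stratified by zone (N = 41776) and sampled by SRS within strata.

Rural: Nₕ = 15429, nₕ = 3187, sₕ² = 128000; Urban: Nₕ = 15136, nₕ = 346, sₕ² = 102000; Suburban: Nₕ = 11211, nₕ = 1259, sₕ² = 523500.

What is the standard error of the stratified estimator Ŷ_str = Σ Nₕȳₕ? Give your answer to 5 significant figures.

Var(Ŷ_str) = Σₕ Nₕ²(1 − fₕ)sₕ²/nₕ.
Rural: 15429²·(1 − 3187/15429)·128000/3187 = 7.5860912 × 10^9.
Urban: 15136²·(1 − 346/15136)·102000/346 = 6.5993835 × 10^10.
Suburban: 11211²·(1 − 1259/11211)·523500/1259 = 4.6392276 × 10^10.
Sum = 1.199722 × 10^11.
SE = √(1.199722 × 10^11) = 346370.

346370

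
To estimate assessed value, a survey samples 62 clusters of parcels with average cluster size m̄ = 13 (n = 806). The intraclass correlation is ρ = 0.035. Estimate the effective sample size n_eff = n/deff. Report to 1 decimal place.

567.6

deff = 1 + (13 − 1)·0.035 = 1 + 0.42 = 1.42.
n_eff = 806 / 1.42 = 567.6.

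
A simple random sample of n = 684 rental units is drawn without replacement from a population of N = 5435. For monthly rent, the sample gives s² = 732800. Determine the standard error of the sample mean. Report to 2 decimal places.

30.60

Under SRS without replacement, Var(ȳ) = (1 − f)·s²/n with f = n/N = 684/5435 = 0.12585097.
Var(ȳ) = (1 − 0.12585097)·732800/684 = 0.87414903·1071.345 = 936.51522.
SE(ȳ) = √(936.51522) = 30.60.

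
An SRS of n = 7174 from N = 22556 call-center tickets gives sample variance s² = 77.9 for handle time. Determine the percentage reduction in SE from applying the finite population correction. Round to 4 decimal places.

f = n/N = 7174/22556 = 0.31805285.
SE_no-fpc = √(s²/n) = 0.10420488; SE_fpc = √((1−f)s²/n) = 0.086052482.
Ratio = √(1−f) = 0.82580092. Reduction = 100·(1 − 0.82580092) = 17.4199%.

17.4199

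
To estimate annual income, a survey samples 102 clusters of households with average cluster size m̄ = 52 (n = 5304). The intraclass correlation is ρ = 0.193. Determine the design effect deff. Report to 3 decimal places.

10.843

deff = 1 + (52 − 1)·0.193 = 1 + 9.843 = 10.843.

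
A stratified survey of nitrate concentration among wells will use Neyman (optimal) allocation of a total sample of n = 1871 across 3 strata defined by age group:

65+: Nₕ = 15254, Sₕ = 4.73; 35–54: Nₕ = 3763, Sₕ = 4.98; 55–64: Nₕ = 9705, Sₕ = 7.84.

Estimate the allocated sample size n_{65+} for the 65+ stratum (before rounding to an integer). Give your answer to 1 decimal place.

808.5

Neyman allocation: nₕ = n·NₕSₕ / Σⱼ NⱼSⱼ.
Σ NⱼSⱼ = 15254·4.73 + 3763·4.98 + 9705·7.84 = 166978.36.
n_{65+} = 1871·15254·4.73 / 166978.36 = 808.5.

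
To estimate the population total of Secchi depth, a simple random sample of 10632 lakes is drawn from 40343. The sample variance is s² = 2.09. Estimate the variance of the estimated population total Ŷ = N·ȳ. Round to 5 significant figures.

Var(Ŷ) = N²·Var(ȳ) = N²·(1 − n/N)·s²/n.
f = 10632/40343 = 0.26354014; Var(ȳ) = 0.73645986·2.09/10632 = 1.4477061 × 10^-4.
Var(Ŷ) = 40343² · (1.4477061 × 10^-4) = 235622.51.

235620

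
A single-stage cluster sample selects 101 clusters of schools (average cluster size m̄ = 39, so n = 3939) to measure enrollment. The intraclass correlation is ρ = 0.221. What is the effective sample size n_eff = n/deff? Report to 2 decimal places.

deff = 1 + (39 − 1)·0.221 = 1 + 8.398 = 9.398.
n_eff = 3939 / 9.398 = 419.13.

419.13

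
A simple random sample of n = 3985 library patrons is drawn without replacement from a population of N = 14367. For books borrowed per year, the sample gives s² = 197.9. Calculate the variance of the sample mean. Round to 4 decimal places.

Under SRS without replacement, Var(ȳ) = (1 − f)·s²/n with f = n/N = 3985/14367 = 0.27737175.
Var(ȳ) = (1 − 0.27737175)·197.9/3985 = 0.72262825·0.04966123 = 0.035886607.

0.0359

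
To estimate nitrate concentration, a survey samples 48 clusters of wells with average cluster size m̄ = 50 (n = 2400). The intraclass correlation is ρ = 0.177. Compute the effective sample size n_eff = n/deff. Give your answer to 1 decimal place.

248.1

deff = 1 + (50 − 1)·0.177 = 1 + 8.673 = 9.673.
n_eff = 2400 / 9.673 = 248.1.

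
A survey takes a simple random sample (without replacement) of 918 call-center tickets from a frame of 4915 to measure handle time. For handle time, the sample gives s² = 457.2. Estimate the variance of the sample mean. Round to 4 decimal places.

0.4050

Under SRS without replacement, Var(ȳ) = (1 − f)·s²/n with f = n/N = 918/4915 = 0.18677518.
Var(ȳ) = (1 − 0.18677518)·457.2/918 = 0.81322482·0.49803922 = 0.40501785.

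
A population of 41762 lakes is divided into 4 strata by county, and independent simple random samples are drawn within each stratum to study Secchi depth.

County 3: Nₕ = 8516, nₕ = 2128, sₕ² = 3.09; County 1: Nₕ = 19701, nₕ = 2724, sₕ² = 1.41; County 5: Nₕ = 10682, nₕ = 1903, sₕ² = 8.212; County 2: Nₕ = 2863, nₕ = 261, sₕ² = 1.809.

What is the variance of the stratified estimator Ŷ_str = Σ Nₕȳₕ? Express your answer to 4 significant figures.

708400

Var(Ŷ_str) = Σₕ Nₕ²(1 − fₕ)sₕ²/nₕ.
County 3: 8516²·(1 − 2128/8516)·3.09/2128 = 78992.783.
County 1: 19701²·(1 − 2724/19701)·1.41/2724 = 173125.58.
County 5: 10682²·(1 − 1903/10682)·8.212/1903 = 404676.3.
County 2: 2863²·(1 − 261/2863)·1.809/261 = 51632.922.
Sum = 708427.59.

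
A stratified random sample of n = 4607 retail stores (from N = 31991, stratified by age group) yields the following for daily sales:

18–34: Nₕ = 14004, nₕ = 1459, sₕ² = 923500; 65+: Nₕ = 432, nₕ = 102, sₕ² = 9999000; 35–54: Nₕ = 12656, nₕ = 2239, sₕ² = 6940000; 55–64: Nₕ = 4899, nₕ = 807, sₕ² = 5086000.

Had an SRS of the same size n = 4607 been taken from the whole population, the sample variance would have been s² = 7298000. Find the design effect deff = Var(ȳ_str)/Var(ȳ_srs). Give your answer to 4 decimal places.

Var(ȳ_str) = Σ Wₕ²(1−fₕ)sₕ²/nₕ with Wₕ = Nₕ/31991:
  18–34: (14004/31991)²·(1−1459/14004)·923500/1459 = 108.65476
  65+: (432/31991)²·(1−102/432)·9999000/102 = 13.655212
  35–54: (12656/31991)²·(1−2239/12656)·6940000/2239 = 399.29041
  55–64: (4899/31991)²·(1−807/4899)·5086000/807 = 123.44976
  → Var(ȳ_str) = 645.05014.
Var(ȳ_srs) = (1 − 4607/31991)·7298000/4607 = 1355.9845.
deff = 645.05014 / 1355.9845 = 0.4757.

0.4757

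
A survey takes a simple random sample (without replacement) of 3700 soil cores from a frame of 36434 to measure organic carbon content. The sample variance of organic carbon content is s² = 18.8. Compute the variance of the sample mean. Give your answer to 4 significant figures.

Under SRS without replacement, Var(ȳ) = (1 − f)·s²/n with f = n/N = 3700/36434 = 0.10155349.
Var(ȳ) = (1 − 0.10155349)·18.8/3700 = 0.89844651·0.0050810811 = 0.0045650795.

0.004565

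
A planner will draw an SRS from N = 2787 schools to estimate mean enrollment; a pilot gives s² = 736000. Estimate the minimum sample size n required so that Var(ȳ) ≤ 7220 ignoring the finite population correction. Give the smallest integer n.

Without fpc, n₀ = s²/D = 736000/7220 = 101.9391.
Rounding up, n = 102.

102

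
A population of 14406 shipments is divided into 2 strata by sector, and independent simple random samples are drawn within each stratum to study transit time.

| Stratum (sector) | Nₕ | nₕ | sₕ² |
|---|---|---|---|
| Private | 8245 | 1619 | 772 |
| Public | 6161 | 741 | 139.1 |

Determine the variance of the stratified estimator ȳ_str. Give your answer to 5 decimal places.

Var(ȳ_str) = Σₕ Wₕ²(1 − fₕ)sₕ²/nₕ with Wₕ = Nₕ/N, N = 14406.
Private: Wₕ = 0.57233097; term = 0.57233097²·(1 − 0.19636143)·772/1619 = 0.1255237.
Public: Wₕ = 0.42766903; term = 0.42766903²·(1 − 0.12027268)·139.1/741 = 0.030204566.
Sum = 0.15572827.

0.15573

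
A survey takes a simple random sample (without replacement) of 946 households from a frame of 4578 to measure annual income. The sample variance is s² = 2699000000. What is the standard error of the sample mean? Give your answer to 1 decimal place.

1504.5

Under SRS without replacement, Var(ȳ) = (1 − f)·s²/n with f = n/N = 946/4578 = 0.20664045.
Var(ȳ) = (1 − 0.20664045)·2699000000/946 = 0.79335955·2.8530655 × 10^6 = 2.2635068 × 10^6.
SE(ȳ) = √(2.2635068 × 10^6) = 1504.5.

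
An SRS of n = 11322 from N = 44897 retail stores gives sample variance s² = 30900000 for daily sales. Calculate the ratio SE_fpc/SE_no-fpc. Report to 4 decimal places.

f = n/N = 11322/44897 = 0.25217721.
SE_no-fpc = √(s²/n) = 52.241744; SE_fpc = √((1−f)s²/n) = 45.176961.
Ratio = √(1−f) = 0.86476748.

0.8648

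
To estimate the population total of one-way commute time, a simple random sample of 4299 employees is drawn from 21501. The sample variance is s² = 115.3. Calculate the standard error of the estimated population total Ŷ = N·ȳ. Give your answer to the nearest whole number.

Var(Ŷ) = N²·Var(ȳ) = N²·(1 − n/N)·s²/n.
f = 4299/21501 = 0.19994419; Var(ȳ) = 0.80005581·115.3/4299 = 0.021457649.
Var(Ŷ) = 21501² · 0.021457649 = 9.919721 × 10^6.
SE(Ŷ) = √(9.919721 × 10^6) = 3150.

3150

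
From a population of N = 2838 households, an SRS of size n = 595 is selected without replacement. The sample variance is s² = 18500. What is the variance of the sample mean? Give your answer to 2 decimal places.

24.57

Under SRS without replacement, Var(ȳ) = (1 − f)·s²/n with f = n/N = 595/2838 = 0.20965469.
Var(ȳ) = (1 − 0.20965469)·18500/595 = 0.79034531·31.092437 = 24.573762.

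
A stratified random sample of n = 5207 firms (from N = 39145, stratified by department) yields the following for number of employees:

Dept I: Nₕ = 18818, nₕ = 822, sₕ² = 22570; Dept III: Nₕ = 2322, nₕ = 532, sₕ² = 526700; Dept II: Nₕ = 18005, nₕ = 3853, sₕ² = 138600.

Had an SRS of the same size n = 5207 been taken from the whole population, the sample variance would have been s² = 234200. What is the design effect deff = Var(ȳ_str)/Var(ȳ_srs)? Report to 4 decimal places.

Var(ȳ_str) = Σ Wₕ²(1−fₕ)sₕ²/nₕ with Wₕ = Nₕ/39145:
  Dept I: (18818/39145)²·(1−822/18818)·22570/822 = 6.068154
  Dept III: (2322/39145)²·(1−532/2322)·526700/532 = 2.6854331
  Dept II: (18005/39145)²·(1−3853/18005)·138600/3853 = 5.9816717
  → Var(ȳ_str) = 14.735259.
Var(ȳ_srs) = (1 − 5207/39145)·234200/5207 = 38.99503.
deff = 14.735259 / 38.99503 = 0.3779.

0.3779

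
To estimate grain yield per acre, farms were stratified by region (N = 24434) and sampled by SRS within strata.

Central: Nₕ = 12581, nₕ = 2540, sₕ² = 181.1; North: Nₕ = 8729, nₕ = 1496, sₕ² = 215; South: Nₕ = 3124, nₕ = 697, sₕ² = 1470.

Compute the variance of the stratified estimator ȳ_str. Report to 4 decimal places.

0.0571

Var(ȳ_str) = Σₕ Wₕ²(1 − fₕ)sₕ²/nₕ with Wₕ = Nₕ/N, N = 24434.
Central: Wₕ = 0.51489727; term = 0.51489727²·(1 − 0.20189174)·181.1/2540 = 0.015086473.
North: Wₕ = 0.35724810; term = 0.35724810²·(1 − 0.17138275)·215/1496 = 0.015198499.
South: Wₕ = 0.12785463; term = 0.12785463²·(1 − 0.22311140)·1470/697 = 0.026784048.
Sum = 0.05706902.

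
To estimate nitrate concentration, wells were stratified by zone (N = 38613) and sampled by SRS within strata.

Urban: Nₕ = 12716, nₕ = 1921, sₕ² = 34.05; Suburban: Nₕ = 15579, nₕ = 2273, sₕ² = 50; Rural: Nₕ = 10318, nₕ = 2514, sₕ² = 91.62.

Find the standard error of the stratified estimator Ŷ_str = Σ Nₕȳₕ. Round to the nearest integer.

3151

Var(Ŷ_str) = Σₕ Nₕ²(1 − fₕ)sₕ²/nₕ.
Urban: 12716²·(1 − 1921/12716)·34.05/1921 = 2.4331166 × 10^6.
Suburban: 15579²·(1 − 2273/15579)·50/2273 = 4.5599246 × 10^6.
Rural: 10318²·(1 − 2514/10318)·91.62/2514 = 2.9345249 × 10^6.
Sum = 9.9275661 × 10^6.
SE = √(9.9275661 × 10^6) = 3151.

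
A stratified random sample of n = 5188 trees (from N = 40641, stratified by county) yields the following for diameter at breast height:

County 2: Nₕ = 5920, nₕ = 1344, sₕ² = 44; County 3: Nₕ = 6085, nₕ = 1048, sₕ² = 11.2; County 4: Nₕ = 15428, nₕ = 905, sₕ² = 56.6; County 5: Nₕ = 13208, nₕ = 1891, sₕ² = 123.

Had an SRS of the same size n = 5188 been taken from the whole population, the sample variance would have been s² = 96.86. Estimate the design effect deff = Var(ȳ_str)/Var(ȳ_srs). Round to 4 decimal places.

Var(ȳ_str) = Σ Wₕ²(1−fₕ)sₕ²/nₕ with Wₕ = Nₕ/40641:
  County 2: (5920/40641)²·(1−1344/5920)·44/1344 = 5.3694816 × 10^-4
  County 3: (6085/40641)²·(1−1048/6085)·11.2/1048 = 1.9831725 × 10^-4
  County 4: (15428/40641)²·(1−905/15428)·56.6/905 = 0.0084840857
  County 5: (13208/40641)²·(1−1891/13208)·123/1891 = 0.0058864463
  → Var(ȳ_str) = 0.015105797.
Var(ȳ_srs) = (1 − 5188/40641)·96.86/5188 = 0.0162867.
deff = 0.015105797 / 0.0162867 = 0.9275.

0.9275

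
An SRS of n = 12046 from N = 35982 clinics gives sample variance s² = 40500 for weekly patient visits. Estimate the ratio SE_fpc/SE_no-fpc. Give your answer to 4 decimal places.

0.8156

f = n/N = 12046/35982 = 0.33477850.
SE_no-fpc = √(s²/n) = 1.8336063; SE_fpc = √((1−f)s²/n) = 1.4955097.
Ratio = √(1−f) = 0.81561112.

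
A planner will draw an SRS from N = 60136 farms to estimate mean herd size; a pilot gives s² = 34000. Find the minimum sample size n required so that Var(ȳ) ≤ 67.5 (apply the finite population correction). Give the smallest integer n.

500

Without fpc, n₀ = s²/D = 34000/67.5 = 503.7037.
With fpc, (1 − n/N)·s²/n ≤ D requires n ≥ n₀/(1 + n₀/N) = 503.7037/(1 + 503.7037/60136) = 499.5197.
Rounding up, n = 500.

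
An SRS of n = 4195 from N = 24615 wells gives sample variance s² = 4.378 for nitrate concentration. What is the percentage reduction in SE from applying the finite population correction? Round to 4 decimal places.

8.9190

f = n/N = 4195/24615 = 0.17042454.
SE_no-fpc = √(s²/n) = 0.03230516; SE_fpc = √((1−f)s²/n) = 0.029423874.
Ratio = √(1−f) = 0.91081033. Reduction = 100·(1 − 0.91081033) = 8.9190%.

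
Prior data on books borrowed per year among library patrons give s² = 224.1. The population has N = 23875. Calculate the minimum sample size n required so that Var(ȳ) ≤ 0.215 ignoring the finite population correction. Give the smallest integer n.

1043

Without fpc, n₀ = s²/D = 224.1/0.215 = 1042.3256.
Rounding up, n = 1043.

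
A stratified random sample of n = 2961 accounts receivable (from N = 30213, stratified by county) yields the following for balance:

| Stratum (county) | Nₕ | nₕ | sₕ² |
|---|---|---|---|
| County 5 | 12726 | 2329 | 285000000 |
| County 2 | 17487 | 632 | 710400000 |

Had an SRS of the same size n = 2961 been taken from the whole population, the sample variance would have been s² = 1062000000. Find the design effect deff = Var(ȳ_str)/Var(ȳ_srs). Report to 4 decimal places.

1.1767

Var(ȳ_str) = Σ Wₕ²(1−fₕ)sₕ²/nₕ with Wₕ = Nₕ/30213:
  County 5: (12726/30213)²·(1−2329/12726)·285000000/2329 = 17737.305
  County 2: (17487/30213)²·(1−632/17487)·710400000/632 = 362946.19
  → Var(ȳ_str) = 380683.5.
Var(ȳ_srs) = (1 − 2961/30213)·1062000000/2961 = 323512.18.
deff = 380683.5 / 323512.18 = 1.1767.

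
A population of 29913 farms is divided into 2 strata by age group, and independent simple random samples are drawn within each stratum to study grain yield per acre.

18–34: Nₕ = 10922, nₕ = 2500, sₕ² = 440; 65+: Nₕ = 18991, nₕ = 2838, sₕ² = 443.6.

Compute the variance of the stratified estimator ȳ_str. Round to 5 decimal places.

0.07168

Var(ȳ_str) = Σₕ Wₕ²(1 − fₕ)sₕ²/nₕ with Wₕ = Nₕ/N, N = 29913.
18–34: Wₕ = 0.36512553; term = 0.36512553²·(1 − 0.22889581)·440/2500 = 0.018092981.
65+: Wₕ = 0.63487447; term = 0.63487447²·(1 − 0.14943921)·443.6/2838 = 0.053587097.
Sum = 0.071680078.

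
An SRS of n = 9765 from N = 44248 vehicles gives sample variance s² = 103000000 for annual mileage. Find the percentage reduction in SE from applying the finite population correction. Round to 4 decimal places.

11.7213

f = n/N = 9765/44248 = 0.22068794.
SE_no-fpc = √(s²/n) = 102.70285; SE_fpc = √((1−f)s²/n) = 90.664691.
Ratio = √(1−f) = 0.88278653. Reduction = 100·(1 − 0.88278653) = 11.7213%.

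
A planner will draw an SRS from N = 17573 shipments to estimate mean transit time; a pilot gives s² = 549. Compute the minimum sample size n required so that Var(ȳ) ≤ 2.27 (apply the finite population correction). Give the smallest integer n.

239

Without fpc, n₀ = s²/D = 549/2.27 = 241.8502.
With fpc, (1 − n/N)·s²/n ≤ D requires n ≥ n₀/(1 + n₀/N) = 241.8502/(1 + 241.8502/17573) = 238.5669.
Rounding up, n = 239.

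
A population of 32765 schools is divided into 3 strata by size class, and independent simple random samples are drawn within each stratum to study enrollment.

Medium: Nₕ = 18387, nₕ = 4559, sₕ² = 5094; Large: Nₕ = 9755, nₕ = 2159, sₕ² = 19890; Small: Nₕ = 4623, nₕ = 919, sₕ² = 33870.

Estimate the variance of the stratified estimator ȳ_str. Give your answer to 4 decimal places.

Var(ȳ_str) = Σₕ Wₕ²(1 − fₕ)sₕ²/nₕ with Wₕ = Nₕ/N, N = 32765.
Medium: Wₕ = 0.56117809; term = 0.56117809²·(1 − 0.24794692)·5094/4559 = 0.26463011.
Large: Wₕ = 0.29772623; term = 0.29772623²·(1 − 0.22132240)·19890/2159 = 0.63587833.
Small: Wₕ = 0.14109568; term = 0.14109568²·(1 − 0.19878867)·33870/919 = 0.58786041.
Sum = 1.4883689.

1.4884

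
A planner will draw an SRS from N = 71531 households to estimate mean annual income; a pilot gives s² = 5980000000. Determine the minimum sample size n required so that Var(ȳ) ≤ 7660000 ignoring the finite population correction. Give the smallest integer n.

Without fpc, n₀ = s²/D = 5980000000/7660000 = 780.6789.
Rounding up, n = 781.

781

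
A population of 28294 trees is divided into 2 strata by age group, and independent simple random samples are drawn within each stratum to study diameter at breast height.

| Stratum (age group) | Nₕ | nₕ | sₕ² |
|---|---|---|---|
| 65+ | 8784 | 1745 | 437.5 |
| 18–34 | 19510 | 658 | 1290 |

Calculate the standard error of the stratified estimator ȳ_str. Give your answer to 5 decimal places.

Var(ȳ_str) = Σₕ Wₕ²(1 − fₕ)sₕ²/nₕ with Wₕ = Nₕ/N, N = 28294.
65+: Wₕ = 0.31045451; term = 0.31045451²·(1 − 0.19865665)·437.5/1745 = 0.019364096.
18–34: Wₕ = 0.68954549; term = 0.68954549²·(1 − 0.03372629)·1290/658 = 0.90072003.
Sum = 0.92008413.
SE = √(0.92008413) = 0.95921.

0.95921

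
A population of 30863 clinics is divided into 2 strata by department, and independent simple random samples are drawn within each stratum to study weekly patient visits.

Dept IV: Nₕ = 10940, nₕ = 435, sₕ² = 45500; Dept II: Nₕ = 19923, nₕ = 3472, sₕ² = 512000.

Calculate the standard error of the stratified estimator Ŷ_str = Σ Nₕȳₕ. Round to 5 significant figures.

245670

Var(Ŷ_str) = Σₕ Nₕ²(1 − fₕ)sₕ²/nₕ.
Dept IV: 10940²·(1 − 435/10940)·45500/435 = 1.2020859 × 10^10.
Dept II: 19923²·(1 − 3472/19923)·512000/3472 = 4.833228 × 10^10.
Sum = 6.0353139 × 10^10.
SE = √(6.0353139 × 10^10) = 245670.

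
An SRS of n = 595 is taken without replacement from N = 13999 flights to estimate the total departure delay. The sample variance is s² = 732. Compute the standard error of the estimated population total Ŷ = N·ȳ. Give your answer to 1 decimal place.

Var(Ŷ) = N²·Var(ȳ) = N²·(1 − n/N)·s²/n.
f = 595/13999 = 0.04250304; Var(ȳ) = 0.95749696·732/595 = 1.1779627.
Var(Ŷ) = 13999² · 1.1779627 = 2.3084771 × 10^8.
SE(Ŷ) = √(2.3084771 × 10^8) = 15193.7.

15193.7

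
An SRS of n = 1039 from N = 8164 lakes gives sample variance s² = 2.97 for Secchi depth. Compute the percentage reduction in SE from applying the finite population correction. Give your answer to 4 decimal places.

f = n/N = 1039/8164 = 0.12726605.
SE_no-fpc = √(s²/n) = 0.053465108; SE_fpc = √((1−f)s²/n) = 0.049947228.
Ratio = √(1−f) = 0.93420231. Reduction = 100·(1 − 0.93420231) = 6.5798%.

6.5798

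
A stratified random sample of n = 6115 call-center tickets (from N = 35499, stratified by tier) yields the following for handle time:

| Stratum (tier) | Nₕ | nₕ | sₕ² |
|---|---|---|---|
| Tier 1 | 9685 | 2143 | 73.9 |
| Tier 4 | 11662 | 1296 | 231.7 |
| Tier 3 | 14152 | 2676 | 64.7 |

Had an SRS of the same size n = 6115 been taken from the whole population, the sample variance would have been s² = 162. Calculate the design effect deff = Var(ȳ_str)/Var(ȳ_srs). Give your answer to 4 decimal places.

1.0153

Var(ȳ_str) = Σ Wₕ²(1−fₕ)sₕ²/nₕ with Wₕ = Nₕ/35499:
  Tier 1: (9685/35499)²·(1−2143/9685)·73.9/2143 = 0.0019988315
  Tier 4: (11662/35499)²·(1−1296/11662)·231.7/1296 = 0.017150352
  Tier 3: (14152/35499)²·(1−2676/14152)·64.7/2676 = 0.0031159774
  → Var(ȳ_str) = 0.022265161.
Var(ȳ_srs) = (1 − 6115/35499)·162/6115 = 0.021928723.
deff = 0.022265161 / 0.021928723 = 1.0153.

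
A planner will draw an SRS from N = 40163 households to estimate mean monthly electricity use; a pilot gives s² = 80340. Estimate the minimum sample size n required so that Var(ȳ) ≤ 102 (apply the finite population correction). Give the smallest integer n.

773

Without fpc, n₀ = s²/D = 80340/102 = 787.6471.
With fpc, (1 − n/N)·s²/n ≤ D requires n ≥ n₀/(1 + n₀/N) = 787.6471/(1 + 787.6471/40163) = 772.4975.
Rounding up, n = 773.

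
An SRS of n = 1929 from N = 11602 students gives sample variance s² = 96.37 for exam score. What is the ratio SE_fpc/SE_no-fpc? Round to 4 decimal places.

f = n/N = 1929/11602 = 0.16626444.
SE_no-fpc = √(s²/n) = 0.22351404; SE_fpc = √((1−f)s²/n) = 0.20408871.
Ratio = √(1−f) = 0.91309121.

0.9131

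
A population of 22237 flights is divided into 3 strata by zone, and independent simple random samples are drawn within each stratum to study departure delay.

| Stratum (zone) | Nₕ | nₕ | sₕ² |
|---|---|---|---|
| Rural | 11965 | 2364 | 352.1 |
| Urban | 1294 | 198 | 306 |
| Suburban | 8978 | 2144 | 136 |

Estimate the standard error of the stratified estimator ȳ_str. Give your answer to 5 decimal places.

Var(ȳ_str) = Σₕ Wₕ²(1 − fₕ)sₕ²/nₕ with Wₕ = Nₕ/N, N = 22237.
Rural: Wₕ = 0.53806719; term = 0.53806719²·(1 − 0.19757626)·352.1/2364 = 0.034601532.
Urban: Wₕ = 0.05819130; term = 0.05819130²·(1 − 0.15301391)·306/198 = 0.0044324993.
Suburban: Wₕ = 0.40374151; term = 0.40374151²·(1 − 0.23880597)·136/2144 = 0.0078707535.
Sum = 0.046904785.
SE = √(0.046904785) = 0.21658.

0.21658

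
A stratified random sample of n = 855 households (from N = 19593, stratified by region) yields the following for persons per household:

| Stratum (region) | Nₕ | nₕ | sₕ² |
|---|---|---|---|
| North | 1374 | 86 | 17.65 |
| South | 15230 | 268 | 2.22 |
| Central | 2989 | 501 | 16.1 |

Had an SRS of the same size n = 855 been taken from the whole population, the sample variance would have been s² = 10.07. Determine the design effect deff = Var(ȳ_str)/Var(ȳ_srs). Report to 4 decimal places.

0.5758

Var(ȳ_str) = Σ Wₕ²(1−fₕ)sₕ²/nₕ with Wₕ = Nₕ/19593:
  North: (1374/19593)²·(1−86/1374)·17.65/86 = 9.4612164 × 10^-4
  South: (15230/19593)²·(1−268/15230)·2.22/268 = 0.004917064
  Central: (2989/19593)²·(1−501/2989)·16.1/501 = 6.2253327 × 10^-4
  → Var(ȳ_str) = 0.0064857189.
Var(ȳ_srs) = (1 − 855/19593)·10.07/855 = 0.011263819.
deff = 0.0064857189 / 0.011263819 = 0.5758.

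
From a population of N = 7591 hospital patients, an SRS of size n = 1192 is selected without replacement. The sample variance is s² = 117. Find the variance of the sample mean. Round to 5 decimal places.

0.08274

Under SRS without replacement, Var(ȳ) = (1 − f)·s²/n with f = n/N = 1192/7591 = 0.15702806.
Var(ȳ) = (1 − 0.15702806)·117/1192 = 0.84297194·0.098154362 = 0.082741373.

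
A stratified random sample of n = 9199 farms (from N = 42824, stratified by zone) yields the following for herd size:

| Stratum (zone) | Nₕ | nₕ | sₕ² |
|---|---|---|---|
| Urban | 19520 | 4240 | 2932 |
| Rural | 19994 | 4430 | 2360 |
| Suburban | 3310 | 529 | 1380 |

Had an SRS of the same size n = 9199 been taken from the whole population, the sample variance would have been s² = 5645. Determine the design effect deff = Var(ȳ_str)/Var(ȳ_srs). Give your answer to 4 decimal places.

0.4482

Var(ȳ_str) = Σ Wₕ²(1−fₕ)sₕ²/nₕ with Wₕ = Nₕ/42824:
  Urban: (19520/42824)²·(1−4240/19520)·2932/4240 = 0.11246744
  Rural: (19994/42824)²·(1−4430/19994)·2360/4430 = 0.090397147
  Suburban: (3310/42824)²·(1−529/3310)·1380/529 = 0.013094169
  → Var(ȳ_str) = 0.21595876.
Var(ȳ_srs) = (1 − 9199/42824)·5645/9199 = 0.48183505.
deff = 0.21595876 / 0.48183505 = 0.4482.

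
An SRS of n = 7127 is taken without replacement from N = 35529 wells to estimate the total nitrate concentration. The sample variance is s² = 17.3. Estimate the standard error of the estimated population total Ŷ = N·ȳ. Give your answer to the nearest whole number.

Var(Ŷ) = N²·Var(ȳ) = N²·(1 − n/N)·s²/n.
f = 7127/35529 = 0.20059670; Var(ȳ) = 0.79940330·17.3/7127 = 0.0019404626.
Var(Ŷ) = 35529² · 0.0019404626 = 2.449465 × 10^6.
SE(Ŷ) = √(2.449465 × 10^6) = 1565.

1565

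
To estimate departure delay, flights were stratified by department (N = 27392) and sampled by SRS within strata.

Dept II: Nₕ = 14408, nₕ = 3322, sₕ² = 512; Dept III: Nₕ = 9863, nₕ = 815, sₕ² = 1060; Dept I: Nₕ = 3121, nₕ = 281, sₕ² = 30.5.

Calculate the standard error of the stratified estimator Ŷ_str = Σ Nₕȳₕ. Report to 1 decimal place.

Var(Ŷ_str) = Σₕ Nₕ²(1 − fₕ)sₕ²/nₕ.
Dept II: 14408²·(1 − 3322/14408)·512/3322 = 2.4617781 × 10^7.
Dept III: 9863²·(1 − 815/9863)·1060/815 = 1.160673 × 10^8.
Dept I: 3121²·(1 − 281/3121)·30.5/281 = 962067.69.
Sum = 1.4164715 × 10^8.
SE = √(1.4164715 × 10^8) = 11901.6.

11901.6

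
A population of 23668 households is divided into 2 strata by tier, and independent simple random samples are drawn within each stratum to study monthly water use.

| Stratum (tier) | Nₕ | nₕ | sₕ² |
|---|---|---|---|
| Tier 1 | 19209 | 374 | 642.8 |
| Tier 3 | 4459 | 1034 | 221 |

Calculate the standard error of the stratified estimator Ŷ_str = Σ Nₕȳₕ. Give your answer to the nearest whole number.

25002

Var(Ŷ_str) = Σₕ Nₕ²(1 − fₕ)sₕ²/nₕ.
Tier 1: 19209²·(1 − 374/19209)·642.8/374 = 6.2183426 × 10^8.
Tier 3: 4459²·(1 − 1034/4459)·221/1034 = 3.2641476 × 10^6.
Sum = 6.2509841 × 10^8.
SE = √(6.2509841 × 10^8) = 25002.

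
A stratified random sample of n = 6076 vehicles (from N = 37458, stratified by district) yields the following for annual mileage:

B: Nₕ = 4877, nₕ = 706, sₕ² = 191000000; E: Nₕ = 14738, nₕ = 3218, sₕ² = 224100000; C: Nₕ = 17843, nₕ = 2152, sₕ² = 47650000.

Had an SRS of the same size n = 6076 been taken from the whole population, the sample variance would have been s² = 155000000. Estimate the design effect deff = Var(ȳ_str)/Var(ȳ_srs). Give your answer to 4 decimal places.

0.7845

Var(ȳ_str) = Σ Wₕ²(1−fₕ)sₕ²/nₕ with Wₕ = Nₕ/37458:
  B: (4877/37458)²·(1−706/4877)·191000000/706 = 3922.2244
  E: (14738/37458)²·(1−3218/14738)·224100000/3218 = 8426.7028
  C: (17843/37458)²·(1−2152/17843)·47650000/2152 = 4418.2467
  → Var(ȳ_str) = 16767.174.
Var(ȳ_srs) = (1 − 6076/37458)·155000000/6076 = 21372.236.
deff = 16767.174 / 21372.236 = 0.7845.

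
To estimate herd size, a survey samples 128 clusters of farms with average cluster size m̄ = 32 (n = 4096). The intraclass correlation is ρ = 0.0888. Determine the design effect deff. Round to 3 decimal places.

deff = 1 + (32 − 1)·0.0888 = 1 + 2.7528 = 3.7528.

3.753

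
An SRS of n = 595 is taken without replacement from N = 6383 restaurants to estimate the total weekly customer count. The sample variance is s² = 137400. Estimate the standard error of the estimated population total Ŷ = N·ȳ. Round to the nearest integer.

92366

Var(Ŷ) = N²·Var(ȳ) = N²·(1 − n/N)·s²/n.
f = 595/6383 = 0.09321636; Var(ȳ) = 0.90678364·137400/595 = 209.39844.
Var(Ŷ) = 6383² · 209.39844 = 8.5314555 × 10^9.
SE(Ŷ) = √(8.5314555 × 10^9) = 92366.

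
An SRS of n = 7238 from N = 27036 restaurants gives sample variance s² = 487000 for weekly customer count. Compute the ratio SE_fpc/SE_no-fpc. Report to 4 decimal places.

f = n/N = 7238/27036 = 0.26771712.
SE_no-fpc = √(s²/n) = 8.2026691; SE_fpc = √((1−f)s²/n) = 7.0193134.
Ratio = √(1−f) = 0.85573529.

0.8557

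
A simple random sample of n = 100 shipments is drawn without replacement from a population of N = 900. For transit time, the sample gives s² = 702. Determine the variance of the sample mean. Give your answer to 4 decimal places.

6.2400

Under SRS without replacement, Var(ȳ) = (1 − f)·s²/n with f = n/N = 100/900 = 0.11111111.
Var(ȳ) = (1 − 0.11111111)·702/100 = 0.88888889·7.02 = 6.24.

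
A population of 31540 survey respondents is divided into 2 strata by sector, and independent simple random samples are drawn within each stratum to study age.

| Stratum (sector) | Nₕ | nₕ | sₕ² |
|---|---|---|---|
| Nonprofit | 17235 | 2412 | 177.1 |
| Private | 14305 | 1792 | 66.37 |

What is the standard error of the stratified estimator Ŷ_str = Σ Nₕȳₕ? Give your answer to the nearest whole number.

Var(Ŷ_str) = Σₕ Nₕ²(1 − fₕ)sₕ²/nₕ.
Nonprofit: 17235²·(1 − 2412/17235)·177.1/2412 = 1.8758092 × 10^7.
Private: 14305²·(1 − 1792/14305)·66.37/1792 = 6.6295358 × 10^6.
Sum = 2.5387628 × 10^7.
SE = √(2.5387628 × 10^7) = 5039.

5039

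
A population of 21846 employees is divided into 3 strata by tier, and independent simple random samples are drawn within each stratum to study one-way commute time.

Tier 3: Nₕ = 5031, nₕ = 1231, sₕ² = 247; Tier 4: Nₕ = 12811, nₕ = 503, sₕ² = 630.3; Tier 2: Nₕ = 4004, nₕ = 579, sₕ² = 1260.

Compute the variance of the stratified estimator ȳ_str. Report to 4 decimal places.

Var(ȳ_str) = Σₕ Wₕ²(1 − fₕ)sₕ²/nₕ with Wₕ = Nₕ/N, N = 21846.
Tier 3: Wₕ = 0.23029388; term = 0.23029388²·(1 − 0.24468297)·247/1231 = 0.0080377215.
Tier 4: Wₕ = 0.58642314; term = 0.58642314²·(1 − 0.03926313)·630.3/503 = 0.41400538.
Tier 2: Wₕ = 0.18328298; term = 0.18328298²·(1 − 0.14460539)·1260/579 = 0.062532065.
Sum = 0.48457517.

0.4846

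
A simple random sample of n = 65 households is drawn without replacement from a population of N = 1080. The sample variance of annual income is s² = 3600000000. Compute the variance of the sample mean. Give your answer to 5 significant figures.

5.2051 × 10^7

Under SRS without replacement, Var(ȳ) = (1 − f)·s²/n with f = n/N = 65/1080 = 0.06018519.
Var(ȳ) = (1 − 0.06018519)·3600000000/65 = 0.93981481·5.5384615 × 10^7 = 5.2051282 × 10^7.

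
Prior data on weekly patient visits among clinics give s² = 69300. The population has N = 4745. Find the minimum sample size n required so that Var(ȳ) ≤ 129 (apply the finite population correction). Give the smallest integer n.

483

Without fpc, n₀ = s²/D = 69300/129 = 537.2093.
With fpc, (1 − n/N)·s²/n ≤ D requires n ≥ n₀/(1 + n₀/N) = 537.2093/(1 + 537.2093/4745) = 482.5742.
Rounding up, n = 483.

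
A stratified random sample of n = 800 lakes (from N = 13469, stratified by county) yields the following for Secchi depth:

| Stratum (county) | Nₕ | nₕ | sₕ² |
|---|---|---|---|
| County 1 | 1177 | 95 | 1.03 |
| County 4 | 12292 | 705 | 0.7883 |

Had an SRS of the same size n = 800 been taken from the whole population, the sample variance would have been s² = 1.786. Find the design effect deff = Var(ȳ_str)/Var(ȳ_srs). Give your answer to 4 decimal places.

0.4543

Var(ȳ_str) = Σ Wₕ²(1−fₕ)sₕ²/nₕ with Wₕ = Nₕ/13469:
  County 1: (1177/13469)²·(1−95/1177)·1.03/95 = 7.6110861 × 10^-5
  County 4: (12292/13469)²·(1−705/12292)·0.7883/705 = 8.7786 × 10^-4
  → Var(ȳ_str) = 9.5397086 × 10^-4.
Var(ȳ_srs) = (1 − 800/13469)·1.786/800 = 0.0020998992.
deff = (9.5397086 × 10^-4) / 0.0020998992 = 0.4543.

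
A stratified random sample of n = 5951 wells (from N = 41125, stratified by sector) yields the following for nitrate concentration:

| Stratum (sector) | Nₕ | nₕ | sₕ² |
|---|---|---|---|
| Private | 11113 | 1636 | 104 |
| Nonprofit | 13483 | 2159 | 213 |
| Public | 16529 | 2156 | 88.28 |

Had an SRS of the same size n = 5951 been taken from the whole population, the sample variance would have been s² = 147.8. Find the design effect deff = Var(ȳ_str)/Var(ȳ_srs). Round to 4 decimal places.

0.8764

Var(ȳ_str) = Σ Wₕ²(1−fₕ)sₕ²/nₕ with Wₕ = Nₕ/41125:
  Private: (11113/41125)²·(1−1636/11113)·104/1636 = 0.003958589
  Nonprofit: (13483/41125)²·(1−2159/13483)·213/2159 = 0.0089063864
  Public: (16529/41125)²·(1−2156/16529)·88.28/2156 = 0.0057516937
  → Var(ȳ_str) = 0.018616669.
Var(ȳ_srs) = (1 − 5951/41125)·147.8/5951 = 0.021242241.
deff = 0.018616669 / 0.021242241 = 0.8764.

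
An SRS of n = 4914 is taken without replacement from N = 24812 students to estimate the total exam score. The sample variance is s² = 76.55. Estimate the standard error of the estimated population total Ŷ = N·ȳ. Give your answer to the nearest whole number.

Var(Ŷ) = N²·Var(ȳ) = N²·(1 − n/N)·s²/n.
f = 4914/24812 = 0.19804933; Var(ȳ) = 0.80195067·76.55/4914 = 0.01249274.
Var(Ŷ) = 24812² · 0.01249274 = 7.6909723 × 10^6.
SE(Ŷ) = √(7.6909723 × 10^6) = 2773.

2773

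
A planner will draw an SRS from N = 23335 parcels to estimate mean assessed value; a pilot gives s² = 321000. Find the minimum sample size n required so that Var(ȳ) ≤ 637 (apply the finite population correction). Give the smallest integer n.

494

Without fpc, n₀ = s²/D = 321000/637 = 503.9246.
With fpc, (1 − n/N)·s²/n ≤ D requires n ≥ n₀/(1 + n₀/N) = 503.9246/(1 + 503.9246/23335) = 493.2723.
Rounding up, n = 494.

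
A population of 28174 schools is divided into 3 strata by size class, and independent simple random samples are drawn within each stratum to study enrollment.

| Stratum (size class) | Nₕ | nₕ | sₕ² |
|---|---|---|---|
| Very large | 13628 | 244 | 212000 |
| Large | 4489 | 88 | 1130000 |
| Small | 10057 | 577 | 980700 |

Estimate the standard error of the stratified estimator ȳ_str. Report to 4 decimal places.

Var(ȳ_str) = Σₕ Wₕ²(1 − fₕ)sₕ²/nₕ with Wₕ = Nₕ/N, N = 28174.
Very large: Wₕ = 0.48370838; term = 0.48370838²·(1 − 0.01790431)·212000/244 = 199.64897.
Large: Wₕ = 0.15933130; term = 0.15933130²·(1 − 0.01960348)·1130000/88 = 319.59481.
Small: Wₕ = 0.35696032; term = 0.35696032²·(1 − 0.05737297)·980700/577 = 204.14565.
Sum = 723.38943.
SE = √(723.38943) = 26.8959.

26.8959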